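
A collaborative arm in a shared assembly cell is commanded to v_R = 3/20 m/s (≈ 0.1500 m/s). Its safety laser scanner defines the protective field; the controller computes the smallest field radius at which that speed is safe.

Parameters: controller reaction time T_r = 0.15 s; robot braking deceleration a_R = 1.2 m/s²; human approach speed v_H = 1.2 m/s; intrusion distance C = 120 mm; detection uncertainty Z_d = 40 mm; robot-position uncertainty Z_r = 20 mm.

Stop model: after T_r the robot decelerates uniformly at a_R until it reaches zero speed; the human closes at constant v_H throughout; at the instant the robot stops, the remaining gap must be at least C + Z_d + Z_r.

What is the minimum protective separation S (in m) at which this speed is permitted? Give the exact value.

braking lasts T_s = (3/20)/(6/5) = 0.1250 s
robot in T_r: 0.1500·0.1500 = 0.0225 m
robot covers 0.1500·0.1250 − ½·1.2000·0.1250² = 0.0094 m while stopping
human over T_r+T_s: 1.2000·(0.1500+0.1250) = 0.3300 m
residual clearance needed = 0.1200+0.0400+0.0200 = 0.1800 m
S_min ≈ 0.0225+0.0094+0.3300+0.1800  ⇒  S_min = 867/1600 m

S_min = 867/1600 m = 0.5419 m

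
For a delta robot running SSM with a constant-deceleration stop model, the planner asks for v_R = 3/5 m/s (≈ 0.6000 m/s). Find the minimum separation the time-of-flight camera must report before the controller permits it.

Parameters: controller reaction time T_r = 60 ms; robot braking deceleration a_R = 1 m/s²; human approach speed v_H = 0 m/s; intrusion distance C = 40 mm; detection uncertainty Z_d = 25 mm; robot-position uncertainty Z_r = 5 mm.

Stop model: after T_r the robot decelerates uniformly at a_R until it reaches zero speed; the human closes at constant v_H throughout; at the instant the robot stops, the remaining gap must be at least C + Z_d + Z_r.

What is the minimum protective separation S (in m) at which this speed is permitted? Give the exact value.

braking lasts T_s = (3/5)/1 = 0.6000 s
reaction-phase robot travel = 0.6000·0.0600 = 0.0360 m
robot covers 0.6000·0.6000 − ½·1.0000·0.6000² = 0.1800 m while stopping
person approaches 0.0000·(0.0600+0.6000) = 0.0000 m
C+Z_d+Z_r = 0.0400+0.0250+0.0050 = 0.0700 m
S_min ≈ 0.0360+0.1800+0.0000+0.0700  ⇒  S_min = 143/500 m

S_min = 143/500 m = 0.2860 m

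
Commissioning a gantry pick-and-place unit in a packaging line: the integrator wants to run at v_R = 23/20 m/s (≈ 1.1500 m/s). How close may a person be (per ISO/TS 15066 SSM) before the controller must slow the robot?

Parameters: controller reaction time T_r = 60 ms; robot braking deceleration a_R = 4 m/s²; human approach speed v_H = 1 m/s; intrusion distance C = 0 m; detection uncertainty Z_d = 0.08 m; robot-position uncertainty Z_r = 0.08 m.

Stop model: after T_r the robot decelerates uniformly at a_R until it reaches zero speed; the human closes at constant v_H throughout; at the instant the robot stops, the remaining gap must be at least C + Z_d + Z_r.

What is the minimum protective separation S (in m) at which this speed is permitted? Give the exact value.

T_s = v_R/a_R = (23/20)/4 = 0.2875 s
robot in T_r: 1.1500·0.0600 = 0.0690 m
braking distance = 1.1500²/(2·4.0000) = 0.1653 m
human over T_r+T_s: 1.0000·(0.0600+0.2875) = 0.3475 m
C+Z_d+Z_r = 0.0000+0.0800+0.0800 = 0.1600 m
S_min ≈ 0.0690+0.1653+0.3475+0.1600  ⇒  S_min = 11869/16000 m

S_min = 11869/16000 m = 0.7418 m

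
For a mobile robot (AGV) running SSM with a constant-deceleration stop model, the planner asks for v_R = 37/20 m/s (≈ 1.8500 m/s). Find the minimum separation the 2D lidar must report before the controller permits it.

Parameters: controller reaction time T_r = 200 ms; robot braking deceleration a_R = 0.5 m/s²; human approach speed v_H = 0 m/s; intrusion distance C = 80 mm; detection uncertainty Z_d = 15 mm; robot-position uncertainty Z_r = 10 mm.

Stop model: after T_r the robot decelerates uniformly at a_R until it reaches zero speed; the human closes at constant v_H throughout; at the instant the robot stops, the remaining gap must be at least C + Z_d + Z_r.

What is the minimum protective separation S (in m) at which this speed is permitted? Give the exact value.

braking lasts T_s = (37/20)/(1/2) = 3.7000 s
robot in T_r: 1.8500·0.2000 = 0.3700 m
robot under decel: 1.8500²/(2·0.5000) = 3.4225 m
human over T_r+T_s: 0.0000·(0.2000+3.7000) = 0.0000 m
margins: 0.0800+0.0150+0.0100 = 0.1050 m
S_min ≈ 0.3700+3.4225+0.0000+0.1050  ⇒  S_min = 1559/400 m

S_min = 1559/400 m = 3.8975 m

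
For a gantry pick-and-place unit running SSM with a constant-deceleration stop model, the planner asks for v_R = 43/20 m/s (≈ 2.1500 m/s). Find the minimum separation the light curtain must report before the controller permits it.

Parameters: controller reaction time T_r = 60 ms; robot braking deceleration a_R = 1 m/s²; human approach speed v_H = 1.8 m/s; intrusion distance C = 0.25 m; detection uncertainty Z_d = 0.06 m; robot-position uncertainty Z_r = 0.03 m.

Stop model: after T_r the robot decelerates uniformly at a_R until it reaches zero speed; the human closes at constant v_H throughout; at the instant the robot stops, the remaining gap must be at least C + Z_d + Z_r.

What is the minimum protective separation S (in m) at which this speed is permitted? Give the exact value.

S_min = 27033/4000 m = 6.7583 m

braking lasts T_s = (43/20)/1 = 2.1500 s
robot in T_r: 2.1500·0.0600 = 0.1290 m
braking distance = 2.1500²/(2·1.0000) = 2.3112 m
person approaches 1.8000·(0.0600+2.1500) = 3.9780 m
residual clearance needed = 0.2500+0.0600+0.0300 = 0.3400 m
S_min ≈ 0.1290+2.3112+3.9780+0.3400  ⇒  S_min = 27033/4000 m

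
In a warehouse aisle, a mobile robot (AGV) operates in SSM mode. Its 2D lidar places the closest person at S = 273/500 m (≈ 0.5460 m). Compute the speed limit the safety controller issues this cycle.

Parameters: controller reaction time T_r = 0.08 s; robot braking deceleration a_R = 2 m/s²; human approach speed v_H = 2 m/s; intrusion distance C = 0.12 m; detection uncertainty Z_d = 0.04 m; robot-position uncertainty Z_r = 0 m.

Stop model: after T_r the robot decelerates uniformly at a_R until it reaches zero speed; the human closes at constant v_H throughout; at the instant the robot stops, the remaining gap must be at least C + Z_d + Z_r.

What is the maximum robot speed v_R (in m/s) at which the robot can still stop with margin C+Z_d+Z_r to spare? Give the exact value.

v_R_max = 1/5 m/s = 0.2000 m/s

quadratic (1/4)·v² + (27/25)·v + (-113/500) = 0
  disc = (27/25)² − 4·(1/4)·(-113/500) = 3481/2500 ; √disc = 59/50
  v_R = (−(27/25) + 59/50) / (2·(1/4)) = 1/5 m/s
check:
stop time T_s = (1/5)/2 = 0.1000 s
reaction-phase robot travel = 0.2000·0.0800 = 0.0160 m
robot under decel: 0.2000²/(2·2.0000) = 0.0100 m
person approaches 2.0000·(0.0800+0.1000) = 0.3600 m
residual clearance needed = 0.1200+0.0400+0.0000 = 0.1600 m
sum ≈ 0.0160+0.0100+0.3600+0.1600 ≈ 0.5460 m = S ✓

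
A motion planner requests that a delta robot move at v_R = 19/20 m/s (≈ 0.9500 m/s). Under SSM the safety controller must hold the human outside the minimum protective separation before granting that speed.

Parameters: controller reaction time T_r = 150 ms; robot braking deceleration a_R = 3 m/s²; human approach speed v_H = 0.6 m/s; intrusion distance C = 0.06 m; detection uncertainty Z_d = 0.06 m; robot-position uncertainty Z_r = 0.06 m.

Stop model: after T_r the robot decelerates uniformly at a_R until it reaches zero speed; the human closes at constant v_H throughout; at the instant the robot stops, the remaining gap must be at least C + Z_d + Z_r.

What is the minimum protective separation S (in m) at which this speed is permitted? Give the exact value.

S_min = 1807/2400 m = 0.7529 m

braking lasts T_s = (19/20)/3 = 0.3167 s
robot covers v_R·T_r = 0.9500·0.1500 = 0.1425 m before braking
braking distance = 0.9500²/(2·3.0000) = 0.1504 m
human closes 0.6000·0.4667 = 0.2800 m
margins: 0.0600+0.0600+0.0600 = 0.1800 m
S_min ≈ 0.1425+0.1504+0.2800+0.1800  ⇒  S_min = 1807/2400 m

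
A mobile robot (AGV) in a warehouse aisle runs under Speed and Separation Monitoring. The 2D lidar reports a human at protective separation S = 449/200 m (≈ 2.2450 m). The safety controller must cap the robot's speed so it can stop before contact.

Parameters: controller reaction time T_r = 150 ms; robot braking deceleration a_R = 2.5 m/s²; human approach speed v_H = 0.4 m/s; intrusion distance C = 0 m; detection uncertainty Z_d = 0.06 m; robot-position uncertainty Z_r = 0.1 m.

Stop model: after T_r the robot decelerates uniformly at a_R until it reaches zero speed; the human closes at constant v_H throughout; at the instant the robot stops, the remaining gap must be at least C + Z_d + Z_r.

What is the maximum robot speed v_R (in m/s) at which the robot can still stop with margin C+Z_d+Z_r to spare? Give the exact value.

collect terms ⇒ (1/5)·v_R² + (31/100)·v_R + (-81/40) = 0
  disc = (31/100)² − 4·(1/5)·(-81/40) = 17161/10000 ; √disc = 131/100
  v_R = (−(31/100) + 131/100) / (2·(1/5)) = 5/2 m/s
check:
T_s = v_R/a_R = (5/2)/(5/2) = 1.0000 s
robot covers v_R·T_r = 2.5000·0.1500 = 0.3750 m before braking
robot under decel: 2.5000²/(2·2.5000) = 1.2500 m
person approaches 0.4000·(0.1500+1.0000) = 0.4600 m
residual clearance needed = 0.0000+0.0600+0.1000 = 0.1600 m
sum ≈ 0.3750+1.2500+0.4600+0.1600 ≈ 2.2450 m = S ✓

v_R_max = 5/2 m/s = 2.5000 m/s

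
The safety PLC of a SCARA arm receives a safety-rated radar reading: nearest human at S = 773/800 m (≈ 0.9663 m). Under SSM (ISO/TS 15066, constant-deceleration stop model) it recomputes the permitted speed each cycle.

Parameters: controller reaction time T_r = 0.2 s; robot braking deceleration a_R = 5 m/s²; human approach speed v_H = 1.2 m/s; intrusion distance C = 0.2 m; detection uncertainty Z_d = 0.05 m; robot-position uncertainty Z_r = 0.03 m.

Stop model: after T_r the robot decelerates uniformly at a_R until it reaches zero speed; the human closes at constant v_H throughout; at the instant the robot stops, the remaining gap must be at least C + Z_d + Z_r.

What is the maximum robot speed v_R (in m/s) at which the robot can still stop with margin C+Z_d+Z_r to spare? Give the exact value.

v_R_max = 17/20 m/s = 0.8500 m/s

quadratic (1/10)·v² + (11/25)·v + (-357/800) = 0
  disc = (11/25)² − 4·(1/10)·(-357/800) = 3721/10000 ; √disc = 61/100
  v_R = (−(11/25) + 61/100) / (2·(1/10)) = 17/20 m/s
check:
stop time T_s = (17/20)/5 = 0.1700 s
robot in T_r: 0.8500·0.2000 = 0.1700 m
robot under decel: 0.8500²/(2·5.0000) = 0.0722 m
human over T_r+T_s: 1.2000·(0.2000+0.1700) = 0.4440 m
residual clearance needed = 0.2000+0.0500+0.0300 = 0.2800 m
sum ≈ 0.1700+0.0722+0.4440+0.2800 ≈ 0.9663 m = S ✓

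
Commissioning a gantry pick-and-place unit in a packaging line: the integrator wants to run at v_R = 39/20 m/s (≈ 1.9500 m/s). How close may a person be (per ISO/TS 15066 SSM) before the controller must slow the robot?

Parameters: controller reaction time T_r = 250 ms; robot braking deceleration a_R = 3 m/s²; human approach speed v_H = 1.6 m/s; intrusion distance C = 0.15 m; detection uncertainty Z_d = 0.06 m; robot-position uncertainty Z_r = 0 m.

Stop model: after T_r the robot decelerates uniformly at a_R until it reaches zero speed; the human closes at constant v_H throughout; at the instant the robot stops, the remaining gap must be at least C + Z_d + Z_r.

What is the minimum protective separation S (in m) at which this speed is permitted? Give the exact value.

S_min = 2217/800 m = 2.7713 m

braking lasts T_s = (39/20)/3 = 0.6500 s
robot covers v_R·T_r = 1.9500·0.2500 = 0.4875 m before braking
robot under decel: 1.9500²/(2·3.0000) = 0.6338 m
human over T_r+T_s: 1.6000·(0.2500+0.6500) = 1.4400 m
margins: 0.1500+0.0600+0.0000 = 0.2100 m
S_min ≈ 0.4875+0.6338+1.4400+0.2100  ⇒  S_min = 2217/800 m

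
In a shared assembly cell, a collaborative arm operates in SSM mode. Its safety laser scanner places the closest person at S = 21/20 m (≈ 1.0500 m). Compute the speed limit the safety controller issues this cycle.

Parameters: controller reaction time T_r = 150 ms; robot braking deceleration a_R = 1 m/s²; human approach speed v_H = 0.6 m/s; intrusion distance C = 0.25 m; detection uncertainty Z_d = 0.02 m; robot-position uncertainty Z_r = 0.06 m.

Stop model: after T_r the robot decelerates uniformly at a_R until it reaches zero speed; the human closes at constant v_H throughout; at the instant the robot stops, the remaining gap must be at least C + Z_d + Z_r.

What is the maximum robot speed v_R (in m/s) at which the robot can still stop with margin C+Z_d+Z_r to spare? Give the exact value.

v_R_max = 3/5 m/s = 0.6000 m/s

collect terms ⇒ (1/2)·v_R² + (3/4)·v_R + (-63/100) = 0
  disc = (3/4)² − 4·(1/2)·(-63/100) = 729/400 ; √disc = 27/20
  v_R = (−(3/4) + 27/20) / (2·(1/2)) = 3/5 m/s
check:
stop time T_s = (3/5)/1 = 0.6000 s
robot covers v_R·T_r = 0.6000·0.1500 = 0.0900 m before braking
robot under decel: 0.6000²/(2·1.0000) = 0.1800 m
person approaches 0.6000·(0.1500+0.6000) = 0.4500 m
margins: 0.2500+0.0200+0.0600 = 0.3300 m
sum ≈ 0.0900+0.1800+0.4500+0.3300 ≈ 1.0500 m = S ✓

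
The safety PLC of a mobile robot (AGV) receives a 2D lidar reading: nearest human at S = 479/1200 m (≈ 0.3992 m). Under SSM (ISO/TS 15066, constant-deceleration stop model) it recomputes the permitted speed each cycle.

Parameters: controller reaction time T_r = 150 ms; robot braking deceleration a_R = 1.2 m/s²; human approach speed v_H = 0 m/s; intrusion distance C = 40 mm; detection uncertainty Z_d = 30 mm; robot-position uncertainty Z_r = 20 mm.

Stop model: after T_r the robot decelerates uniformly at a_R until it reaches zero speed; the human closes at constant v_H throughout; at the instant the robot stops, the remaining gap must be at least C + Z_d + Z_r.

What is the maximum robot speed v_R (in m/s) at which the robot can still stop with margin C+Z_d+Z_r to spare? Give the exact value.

at the boundary: (5/12)·v² + (3/20)·v + (-371/1200) = 0
  disc = (3/20)² − 4·(5/12)·(-371/1200) = 121/225 ; √disc = 11/15
  v_R = (−(3/20) + 11/15) / (2·(5/12)) = 7/10 m/s
check:
stop time T_s = (7/10)/(6/5) = 0.5833 s
reaction-phase robot travel = 0.7000·0.1500 = 0.1050 m
robot covers 0.7000·0.5833 − ½·1.2000·0.5833² = 0.2042 m while stopping
human closes 0.0000·0.7333 = 0.0000 m
residual clearance needed = 0.0400+0.0300+0.0200 = 0.0900 m
sum ≈ 0.1050+0.2042+0.0000+0.0900 ≈ 0.3992 m = S ✓

v_R_max = 7/10 m/s = 0.7000 m/s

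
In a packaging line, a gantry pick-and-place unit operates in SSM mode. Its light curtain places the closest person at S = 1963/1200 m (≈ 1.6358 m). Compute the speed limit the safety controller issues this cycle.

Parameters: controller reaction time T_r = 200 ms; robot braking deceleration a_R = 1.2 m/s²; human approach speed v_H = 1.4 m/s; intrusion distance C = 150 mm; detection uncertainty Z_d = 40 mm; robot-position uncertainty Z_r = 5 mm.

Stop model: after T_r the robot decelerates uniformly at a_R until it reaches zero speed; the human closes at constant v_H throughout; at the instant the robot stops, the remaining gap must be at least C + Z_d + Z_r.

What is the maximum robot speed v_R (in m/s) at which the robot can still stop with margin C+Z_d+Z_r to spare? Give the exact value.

at the boundary: (5/12)·v² + (41/30)·v + (-1393/1200) = 0
  disc = (41/30)² − 4·(5/12)·(-1393/1200) = 1521/400 ; √disc = 39/20
  v_R = (−(41/30) + 39/20) / (2·(5/12)) = 7/10 m/s
check:
stop time T_s = (7/10)/(6/5) = 0.5833 s
robot covers v_R·T_r = 0.7000·0.2000 = 0.1400 m before braking
robot covers 0.7000·0.5833 − ½·1.2000·0.5833² = 0.2042 m while stopping
human closes 1.4000·0.7833 = 1.0967 m
C+Z_d+Z_r = 0.1500+0.0400+0.0050 = 0.1950 m
sum ≈ 0.1400+0.2042+1.0967+0.1950 ≈ 1.6358 m = S ✓

v_R_max = 7/10 m/s = 0.7000 m/s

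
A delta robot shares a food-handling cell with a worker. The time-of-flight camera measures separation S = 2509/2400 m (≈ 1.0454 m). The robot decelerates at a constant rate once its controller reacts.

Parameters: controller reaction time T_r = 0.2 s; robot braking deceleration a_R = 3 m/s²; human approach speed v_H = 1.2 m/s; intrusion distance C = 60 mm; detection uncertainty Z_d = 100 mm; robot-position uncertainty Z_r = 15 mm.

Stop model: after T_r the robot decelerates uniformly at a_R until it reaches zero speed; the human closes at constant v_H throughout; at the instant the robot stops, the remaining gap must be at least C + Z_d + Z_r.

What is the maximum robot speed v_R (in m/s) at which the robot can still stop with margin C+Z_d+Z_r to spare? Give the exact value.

v_R_max = 17/20 m/s = 0.8500 m/s

at the boundary: (1/6)·v² + (3/5)·v + (-1513/2400) = 0
  disc = (3/5)² − 4·(1/6)·(-1513/2400) = 2809/3600 ; √disc = 53/60
  v_R = (−(3/5) + 53/60) / (2·(1/6)) = 17/20 m/s
check:
stop time T_s = (17/20)/3 = 0.2833 s
reaction-phase robot travel = 0.8500·0.2000 = 0.1700 m
robot covers 0.8500·0.2833 − ½·3.0000·0.2833² = 0.1204 m while stopping
person approaches 1.2000·(0.2000+0.2833) = 0.5800 m
margins: 0.0600+0.1000+0.0150 = 0.1750 m
sum ≈ 0.1700+0.1204+0.5800+0.1750 ≈ 1.0454 m = S ✓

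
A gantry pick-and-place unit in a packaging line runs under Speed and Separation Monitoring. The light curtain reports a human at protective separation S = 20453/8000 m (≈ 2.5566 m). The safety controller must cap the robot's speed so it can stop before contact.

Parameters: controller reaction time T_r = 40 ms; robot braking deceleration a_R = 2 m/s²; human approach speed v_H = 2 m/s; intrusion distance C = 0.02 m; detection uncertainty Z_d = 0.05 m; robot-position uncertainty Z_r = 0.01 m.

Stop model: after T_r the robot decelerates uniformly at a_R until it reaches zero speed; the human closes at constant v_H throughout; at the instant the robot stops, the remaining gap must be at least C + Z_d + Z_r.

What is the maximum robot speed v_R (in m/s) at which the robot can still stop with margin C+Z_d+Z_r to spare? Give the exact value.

at the boundary: (1/4)·v² + (26/25)·v + (-19173/8000) = 0
  disc = (26/25)² − 4·(1/4)·(-19173/8000) = 139129/40000 ; √disc = 373/200
  v_R = (−(26/25) + 373/200) / (2·(1/4)) = 33/20 m/s
check:
braking lasts T_s = (33/20)/2 = 0.8250 s
robot covers v_R·T_r = 1.6500·0.0400 = 0.0660 m before braking
robot under decel: 1.6500²/(2·2.0000) = 0.6806 m
person approaches 2.0000·(0.0400+0.8250) = 1.7300 m
residual clearance needed = 0.0200+0.0500+0.0100 = 0.0800 m
sum ≈ 0.0660+0.6806+1.7300+0.0800 ≈ 2.5566 m = S ✓

v_R_max = 33/20 m/s = 1.6500 m/s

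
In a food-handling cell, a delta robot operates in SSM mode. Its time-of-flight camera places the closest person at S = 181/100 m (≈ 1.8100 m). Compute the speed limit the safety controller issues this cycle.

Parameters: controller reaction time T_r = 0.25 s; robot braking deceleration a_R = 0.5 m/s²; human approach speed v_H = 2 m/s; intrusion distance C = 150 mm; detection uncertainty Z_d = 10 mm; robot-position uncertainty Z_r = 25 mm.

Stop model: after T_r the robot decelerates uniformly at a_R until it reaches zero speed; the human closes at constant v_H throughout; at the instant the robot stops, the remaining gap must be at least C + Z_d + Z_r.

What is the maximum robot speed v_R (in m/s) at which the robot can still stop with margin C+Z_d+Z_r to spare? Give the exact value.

collect terms ⇒ (1)·v_R² + (17/4)·v_R + (-9/8) = 0
  disc = (17/4)² − 4·(1)·(-9/8) = 361/16 ; √disc = 19/4
  v_R = (−(17/4) + 19/4) / (2·(1)) = 1/4 m/s
check:
braking lasts T_s = (1/4)/(1/2) = 0.5000 s
reaction-phase robot travel = 0.2500·0.2500 = 0.0625 m
robot under decel: 0.2500²/(2·0.5000) = 0.0625 m
human closes 2.0000·0.7500 = 1.5000 m
residual clearance needed = 0.1500+0.0100+0.0250 = 0.1850 m
sum ≈ 0.0625+0.0625+1.5000+0.1850 ≈ 1.8100 m = S ✓

v_R_max = 1/4 m/s = 0.2500 m/s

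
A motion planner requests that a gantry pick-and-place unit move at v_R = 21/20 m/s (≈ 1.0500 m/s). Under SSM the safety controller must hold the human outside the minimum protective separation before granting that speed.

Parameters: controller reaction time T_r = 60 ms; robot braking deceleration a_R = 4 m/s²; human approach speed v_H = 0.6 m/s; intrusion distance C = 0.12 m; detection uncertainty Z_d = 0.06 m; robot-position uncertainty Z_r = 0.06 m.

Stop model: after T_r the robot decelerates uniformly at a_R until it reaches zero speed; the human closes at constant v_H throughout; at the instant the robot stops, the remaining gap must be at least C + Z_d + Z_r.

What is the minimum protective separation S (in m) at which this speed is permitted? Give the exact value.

S_min = 10149/16000 m = 0.6343 m

stop time T_s = (21/20)/4 = 0.2625 s
robot in T_r: 1.0500·0.0600 = 0.0630 m
robot covers 1.0500·0.2625 − ½·4.0000·0.2625² = 0.1378 m while stopping
human over T_r+T_s: 0.6000·(0.0600+0.2625) = 0.1935 m
C+Z_d+Z_r = 0.1200+0.0600+0.0600 = 0.2400 m
S_min ≈ 0.0630+0.1378+0.1935+0.2400  ⇒  S_min = 10149/16000 m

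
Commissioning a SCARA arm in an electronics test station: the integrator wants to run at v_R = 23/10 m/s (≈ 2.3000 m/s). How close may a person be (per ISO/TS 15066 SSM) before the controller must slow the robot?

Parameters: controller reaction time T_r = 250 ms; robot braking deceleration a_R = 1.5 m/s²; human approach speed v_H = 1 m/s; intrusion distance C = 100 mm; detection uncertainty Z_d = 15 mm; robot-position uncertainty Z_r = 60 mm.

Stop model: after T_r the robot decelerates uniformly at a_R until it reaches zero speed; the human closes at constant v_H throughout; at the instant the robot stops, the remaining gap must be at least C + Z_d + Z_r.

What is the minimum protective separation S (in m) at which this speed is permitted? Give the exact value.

stop time T_s = (23/10)/(3/2) = 1.5333 s
robot covers v_R·T_r = 2.3000·0.2500 = 0.5750 m before braking
braking distance = 2.3000²/(2·1.5000) = 1.7633 m
human closes 1.0000·1.7833 = 1.7833 m
C+Z_d+Z_r = 0.1000+0.0150+0.0600 = 0.1750 m
S_min ≈ 0.5750+1.7633+1.7833+0.1750  ⇒  S_min = 1289/300 m

S_min = 1289/300 m = 4.2967 m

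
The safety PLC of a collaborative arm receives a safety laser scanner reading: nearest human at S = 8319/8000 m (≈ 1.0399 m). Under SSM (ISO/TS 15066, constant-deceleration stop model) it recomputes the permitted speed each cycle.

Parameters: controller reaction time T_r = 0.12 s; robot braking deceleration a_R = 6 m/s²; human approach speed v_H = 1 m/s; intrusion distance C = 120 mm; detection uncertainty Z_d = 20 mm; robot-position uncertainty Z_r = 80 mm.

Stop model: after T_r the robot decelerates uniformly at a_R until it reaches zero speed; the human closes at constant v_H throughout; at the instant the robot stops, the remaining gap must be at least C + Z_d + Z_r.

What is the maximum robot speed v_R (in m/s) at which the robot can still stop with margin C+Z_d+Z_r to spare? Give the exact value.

v_R_max = 33/20 m/s = 1.6500 m/s

quadratic (1/12)·v² + (43/150)·v + (-5599/8000) = 0
  disc = (43/150)² − 4·(1/12)·(-5599/8000) = 113569/360000 ; √disc = 337/600
  v_R = (−(43/150) + 337/600) / (2·(1/12)) = 33/20 m/s
check:
braking lasts T_s = (33/20)/6 = 0.2750 s
robot in T_r: 1.6500·0.1200 = 0.1980 m
robot under decel: 1.6500²/(2·6.0000) = 0.2269 m
human over T_r+T_s: 1.0000·(0.1200+0.2750) = 0.3950 m
margins: 0.1200+0.0200+0.0800 = 0.2200 m
sum ≈ 0.1980+0.2269+0.3950+0.2200 ≈ 1.0399 m = S ✓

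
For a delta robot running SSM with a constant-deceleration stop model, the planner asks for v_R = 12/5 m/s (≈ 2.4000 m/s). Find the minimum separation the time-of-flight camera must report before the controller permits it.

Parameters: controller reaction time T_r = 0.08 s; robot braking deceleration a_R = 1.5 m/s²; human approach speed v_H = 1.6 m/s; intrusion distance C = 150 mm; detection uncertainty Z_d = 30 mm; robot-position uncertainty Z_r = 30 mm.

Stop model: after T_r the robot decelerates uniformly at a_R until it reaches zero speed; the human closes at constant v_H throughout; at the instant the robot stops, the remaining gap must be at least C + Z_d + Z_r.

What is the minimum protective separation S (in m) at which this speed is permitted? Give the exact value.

braking lasts T_s = (12/5)/(3/2) = 1.6000 s
robot in T_r: 2.4000·0.0800 = 0.1920 m
braking distance = 2.4000²/(2·1.5000) = 1.9200 m
human closes 1.6000·1.6800 = 2.6880 m
C+Z_d+Z_r = 0.1500+0.0300+0.0300 = 0.2100 m
S_min ≈ 0.1920+1.9200+2.6880+0.2100  ⇒  S_min = 501/100 m

S_min = 501/100 m = 5.0100 m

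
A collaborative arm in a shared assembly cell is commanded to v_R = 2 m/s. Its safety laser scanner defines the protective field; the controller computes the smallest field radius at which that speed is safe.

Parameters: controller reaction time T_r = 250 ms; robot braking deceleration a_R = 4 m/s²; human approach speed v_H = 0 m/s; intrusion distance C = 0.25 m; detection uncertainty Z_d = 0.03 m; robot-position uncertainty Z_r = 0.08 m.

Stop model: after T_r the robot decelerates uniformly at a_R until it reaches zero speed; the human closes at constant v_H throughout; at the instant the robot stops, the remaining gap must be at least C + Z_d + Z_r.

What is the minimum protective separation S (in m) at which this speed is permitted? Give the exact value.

stop time T_s = 2/4 = 0.5000 s
robot in T_r: 2.0000·0.2500 = 0.5000 m
robot under decel: 2.0000²/(2·4.0000) = 0.5000 m
person approaches 0.0000·(0.2500+0.5000) = 0.0000 m
C+Z_d+Z_r = 0.2500+0.0300+0.0800 = 0.3600 m
S_min ≈ 0.5000+0.5000+0.0000+0.3600  ⇒  S_min = 34/25 m

S_min = 34/25 m = 1.3600 m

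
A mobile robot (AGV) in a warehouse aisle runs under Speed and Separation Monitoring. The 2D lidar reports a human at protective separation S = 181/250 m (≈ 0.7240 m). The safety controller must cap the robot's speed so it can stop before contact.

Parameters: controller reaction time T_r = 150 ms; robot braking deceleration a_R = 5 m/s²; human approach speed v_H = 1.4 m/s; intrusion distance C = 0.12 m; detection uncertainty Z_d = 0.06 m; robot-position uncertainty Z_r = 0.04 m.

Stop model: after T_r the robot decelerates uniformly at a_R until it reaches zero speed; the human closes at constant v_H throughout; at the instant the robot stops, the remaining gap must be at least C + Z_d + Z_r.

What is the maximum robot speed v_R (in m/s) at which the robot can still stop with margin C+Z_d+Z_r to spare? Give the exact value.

at the boundary: (1/10)·v² + (43/100)·v + (-147/500) = 0
  disc = (43/100)² − 4·(1/10)·(-147/500) = 121/400 ; √disc = 11/20
  v_R = (−(43/100) + 11/20) / (2·(1/10)) = 3/5 m/s
check:
stop time T_s = (3/5)/5 = 0.1200 s
robot covers v_R·T_r = 0.6000·0.1500 = 0.0900 m before braking
robot under decel: 0.6000²/(2·5.0000) = 0.0360 m
human closes 1.4000·0.2700 = 0.3780 m
margins: 0.1200+0.0600+0.0400 = 0.2200 m
sum ≈ 0.0900+0.0360+0.3780+0.2200 ≈ 0.7240 m = S ✓

v_R_max = 3/5 m/s = 0.6000 m/s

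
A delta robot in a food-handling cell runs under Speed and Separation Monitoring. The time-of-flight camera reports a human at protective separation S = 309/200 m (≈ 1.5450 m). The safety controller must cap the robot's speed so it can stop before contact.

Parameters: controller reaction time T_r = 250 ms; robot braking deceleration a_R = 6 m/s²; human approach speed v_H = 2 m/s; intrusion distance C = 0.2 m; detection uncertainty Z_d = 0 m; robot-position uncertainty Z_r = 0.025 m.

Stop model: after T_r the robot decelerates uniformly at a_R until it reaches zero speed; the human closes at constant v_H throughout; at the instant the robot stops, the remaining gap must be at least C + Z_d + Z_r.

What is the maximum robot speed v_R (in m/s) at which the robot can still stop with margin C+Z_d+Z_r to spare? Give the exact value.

collect terms ⇒ (1/12)·v_R² + (7/12)·v_R + (-41/50) = 0
  disc = (7/12)² − 4·(1/12)·(-41/50) = 2209/3600 ; √disc = 47/60
  v_R = (−(7/12) + 47/60) / (2·(1/12)) = 6/5 m/s
check:
stop time T_s = (6/5)/6 = 0.2000 s
robot covers v_R·T_r = 1.2000·0.2500 = 0.3000 m before braking
robot under decel: 1.2000²/(2·6.0000) = 0.1200 m
human closes 2.0000·0.4500 = 0.9000 m
residual clearance needed = 0.2000+0.0000+0.0250 = 0.2250 m
sum ≈ 0.3000+0.1200+0.9000+0.2250 ≈ 1.5450 m = S ✓

v_R_max = 6/5 m/s = 1.2000 m/s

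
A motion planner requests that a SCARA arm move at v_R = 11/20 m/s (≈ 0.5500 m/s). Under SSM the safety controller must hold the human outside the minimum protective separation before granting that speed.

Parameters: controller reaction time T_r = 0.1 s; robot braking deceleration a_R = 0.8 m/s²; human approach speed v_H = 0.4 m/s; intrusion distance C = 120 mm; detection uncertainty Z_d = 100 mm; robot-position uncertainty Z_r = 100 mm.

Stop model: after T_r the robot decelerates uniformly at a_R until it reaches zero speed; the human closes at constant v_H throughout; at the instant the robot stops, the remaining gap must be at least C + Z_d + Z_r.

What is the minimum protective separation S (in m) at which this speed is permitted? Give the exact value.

braking lasts T_s = (11/20)/(4/5) = 0.6875 s
reaction-phase robot travel = 0.5500·0.1000 = 0.0550 m
robot under decel: 0.5500²/(2·0.8000) = 0.1891 m
person approaches 0.4000·(0.1000+0.6875) = 0.3150 m
C+Z_d+Z_r = 0.1200+0.1000+0.1000 = 0.3200 m
S_min ≈ 0.0550+0.1891+0.3150+0.3200  ⇒  S_min = 2813/3200 m

S_min = 2813/3200 m = 0.8791 m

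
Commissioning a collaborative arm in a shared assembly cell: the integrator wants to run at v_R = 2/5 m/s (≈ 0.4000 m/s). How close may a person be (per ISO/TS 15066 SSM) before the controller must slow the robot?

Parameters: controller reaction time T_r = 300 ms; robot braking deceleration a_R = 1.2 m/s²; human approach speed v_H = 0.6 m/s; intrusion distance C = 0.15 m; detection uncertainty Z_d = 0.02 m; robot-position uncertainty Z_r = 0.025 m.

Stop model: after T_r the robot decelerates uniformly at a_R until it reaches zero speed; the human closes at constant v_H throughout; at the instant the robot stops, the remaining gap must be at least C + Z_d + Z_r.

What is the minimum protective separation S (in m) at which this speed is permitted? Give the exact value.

S_min = 457/600 m = 0.7617 m

T_s = v_R/a_R = (2/5)/(6/5) = 0.3333 s
robot in T_r: 0.4000·0.3000 = 0.1200 m
braking distance = 0.4000²/(2·1.2000) = 0.0667 m
human closes 0.6000·0.6333 = 0.3800 m
margins: 0.1500+0.0200+0.0250 = 0.1950 m
S_min ≈ 0.1200+0.0667+0.3800+0.1950  ⇒  S_min = 457/600 m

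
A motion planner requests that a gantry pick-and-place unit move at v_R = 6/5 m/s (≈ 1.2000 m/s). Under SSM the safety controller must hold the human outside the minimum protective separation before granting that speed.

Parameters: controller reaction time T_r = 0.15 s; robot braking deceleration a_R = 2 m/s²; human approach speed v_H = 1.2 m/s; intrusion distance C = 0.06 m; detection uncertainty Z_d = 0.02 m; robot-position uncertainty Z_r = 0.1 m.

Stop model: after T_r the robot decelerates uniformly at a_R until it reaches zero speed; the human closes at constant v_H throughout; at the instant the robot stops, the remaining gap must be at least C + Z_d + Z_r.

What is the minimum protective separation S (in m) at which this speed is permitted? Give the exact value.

S_min = 81/50 m = 1.6200 m

T_s = v_R/a_R = (6/5)/2 = 0.6000 s
robot in T_r: 1.2000·0.1500 = 0.1800 m
robot under decel: 1.2000²/(2·2.0000) = 0.3600 m
human over T_r+T_s: 1.2000·(0.1500+0.6000) = 0.9000 m
C+Z_d+Z_r = 0.0600+0.0200+0.1000 = 0.1800 m
S_min ≈ 0.1800+0.3600+0.9000+0.1800  ⇒  S_min = 81/50 m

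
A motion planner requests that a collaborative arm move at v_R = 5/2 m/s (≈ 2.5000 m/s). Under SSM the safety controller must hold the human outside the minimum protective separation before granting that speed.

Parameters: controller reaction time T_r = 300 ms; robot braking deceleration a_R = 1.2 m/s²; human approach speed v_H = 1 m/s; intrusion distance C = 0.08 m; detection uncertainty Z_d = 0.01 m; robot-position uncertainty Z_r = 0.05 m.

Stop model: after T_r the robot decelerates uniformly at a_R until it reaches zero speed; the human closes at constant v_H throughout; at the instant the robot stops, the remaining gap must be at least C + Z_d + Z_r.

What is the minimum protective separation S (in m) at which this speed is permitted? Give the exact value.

S_min = 2351/400 m = 5.8775 m

T_s = v_R/a_R = (5/2)/(6/5) = 2.0833 s
robot covers v_R·T_r = 2.5000·0.3000 = 0.7500 m before braking
robot covers 2.5000·2.0833 − ½·1.2000·2.0833² = 2.6042 m while stopping
human over T_r+T_s: 1.0000·(0.3000+2.0833) = 2.3833 m
margins: 0.0800+0.0100+0.0500 = 0.1400 m
S_min ≈ 0.7500+2.6042+2.3833+0.1400  ⇒  S_min = 2351/400 m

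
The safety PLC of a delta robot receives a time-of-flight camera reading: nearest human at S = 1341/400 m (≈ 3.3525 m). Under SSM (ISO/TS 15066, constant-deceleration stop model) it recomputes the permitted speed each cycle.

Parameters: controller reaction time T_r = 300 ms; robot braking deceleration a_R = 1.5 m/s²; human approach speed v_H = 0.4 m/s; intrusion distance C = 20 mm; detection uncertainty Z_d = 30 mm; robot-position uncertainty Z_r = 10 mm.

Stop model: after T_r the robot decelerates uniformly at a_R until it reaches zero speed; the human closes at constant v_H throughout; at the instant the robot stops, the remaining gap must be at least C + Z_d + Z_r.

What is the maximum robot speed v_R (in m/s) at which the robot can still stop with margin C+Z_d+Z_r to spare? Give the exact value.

v_R_max = 47/20 m/s = 2.3500 m/s

at the boundary: (1/3)·v² + (17/30)·v + (-1269/400) = 0
  disc = (17/30)² − 4·(1/3)·(-1269/400) = 1024/225 ; √disc = 32/15
  v_R = (−(17/30) + 32/15) / (2·(1/3)) = 47/20 m/s
check:
stop time T_s = (47/20)/(3/2) = 1.5667 s
robot in T_r: 2.3500·0.3000 = 0.7050 m
robot under decel: 2.3500²/(2·1.5000) = 1.8408 m
person approaches 0.4000·(0.3000+1.5667) = 0.7467 m
C+Z_d+Z_r = 0.0200+0.0300+0.0100 = 0.0600 m
sum ≈ 0.7050+1.8408+0.7467+0.0600 ≈ 3.3525 m = S ✓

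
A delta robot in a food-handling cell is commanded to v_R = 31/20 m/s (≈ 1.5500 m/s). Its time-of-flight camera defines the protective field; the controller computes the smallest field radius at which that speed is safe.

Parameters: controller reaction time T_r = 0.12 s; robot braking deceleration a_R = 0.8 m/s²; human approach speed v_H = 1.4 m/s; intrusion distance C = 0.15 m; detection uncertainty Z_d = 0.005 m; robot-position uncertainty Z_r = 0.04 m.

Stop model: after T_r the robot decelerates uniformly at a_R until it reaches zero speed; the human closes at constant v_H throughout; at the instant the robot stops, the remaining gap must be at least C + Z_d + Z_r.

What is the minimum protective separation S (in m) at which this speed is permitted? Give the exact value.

S_min = 76209/16000 m = 4.7631 m

stop time T_s = (31/20)/(4/5) = 1.9375 s
robot in T_r: 1.5500·0.1200 = 0.1860 m
braking distance = 1.5500²/(2·0.8000) = 1.5016 m
human closes 1.4000·2.0575 = 2.8805 m
margins: 0.1500+0.0050+0.0400 = 0.1950 m
S_min ≈ 0.1860+1.5016+2.8805+0.1950  ⇒  S_min = 76209/16000 m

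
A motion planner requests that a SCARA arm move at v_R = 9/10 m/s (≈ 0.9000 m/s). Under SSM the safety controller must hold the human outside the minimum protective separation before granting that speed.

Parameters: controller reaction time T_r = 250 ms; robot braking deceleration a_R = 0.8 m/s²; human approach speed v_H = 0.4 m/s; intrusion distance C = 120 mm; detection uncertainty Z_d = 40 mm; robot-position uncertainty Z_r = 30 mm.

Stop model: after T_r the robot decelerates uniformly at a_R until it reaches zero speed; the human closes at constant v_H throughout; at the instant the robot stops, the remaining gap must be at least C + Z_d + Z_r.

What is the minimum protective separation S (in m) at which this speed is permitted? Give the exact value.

S_min = 1177/800 m = 1.4712 m

braking lasts T_s = (9/10)/(4/5) = 1.1250 s
reaction-phase robot travel = 0.9000·0.2500 = 0.2250 m
braking distance = 0.9000²/(2·0.8000) = 0.5062 m
person approaches 0.4000·(0.2500+1.1250) = 0.5500 m
residual clearance needed = 0.1200+0.0400+0.0300 = 0.1900 m
S_min ≈ 0.2250+0.5062+0.5500+0.1900  ⇒  S_min = 1177/800 m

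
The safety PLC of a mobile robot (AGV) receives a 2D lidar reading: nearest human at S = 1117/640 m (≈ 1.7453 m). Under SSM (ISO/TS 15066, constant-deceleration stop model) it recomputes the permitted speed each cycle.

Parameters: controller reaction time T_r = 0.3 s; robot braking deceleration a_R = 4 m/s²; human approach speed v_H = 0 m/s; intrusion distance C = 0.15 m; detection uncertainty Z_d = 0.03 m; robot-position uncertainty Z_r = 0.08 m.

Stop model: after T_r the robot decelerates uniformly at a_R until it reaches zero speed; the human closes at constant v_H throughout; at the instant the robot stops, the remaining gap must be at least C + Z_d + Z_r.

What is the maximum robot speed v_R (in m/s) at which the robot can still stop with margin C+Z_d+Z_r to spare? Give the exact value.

collect terms ⇒ (1/8)·v_R² + (3/10)·v_R + (-4753/3200) = 0
  disc = (3/10)² − 4·(1/8)·(-4753/3200) = 5329/6400 ; √disc = 73/80
  v_R = (−(3/10) + 73/80) / (2·(1/8)) = 49/20 m/s
check:
stop time T_s = (49/20)/4 = 0.6125 s
robot in T_r: 2.4500·0.3000 = 0.7350 m
robot covers 2.4500·0.6125 − ½·4.0000·0.6125² = 0.7503 m while stopping
human over T_r+T_s: 0.0000·(0.3000+0.6125) = 0.0000 m
C+Z_d+Z_r = 0.1500+0.0300+0.0800 = 0.2600 m
sum ≈ 0.7350+0.7503+0.0000+0.2600 ≈ 1.7453 m = S ✓

v_R_max = 49/20 m/s = 2.4500 m/s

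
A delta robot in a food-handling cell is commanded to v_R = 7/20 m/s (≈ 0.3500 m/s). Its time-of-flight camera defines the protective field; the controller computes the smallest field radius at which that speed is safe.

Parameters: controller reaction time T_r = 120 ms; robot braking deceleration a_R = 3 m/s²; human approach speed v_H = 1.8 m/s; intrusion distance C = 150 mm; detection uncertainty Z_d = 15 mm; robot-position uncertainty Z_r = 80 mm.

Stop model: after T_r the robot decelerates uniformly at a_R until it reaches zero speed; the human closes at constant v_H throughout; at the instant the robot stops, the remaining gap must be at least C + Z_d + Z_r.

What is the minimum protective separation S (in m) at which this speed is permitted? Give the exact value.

T_s = v_R/a_R = (7/20)/3 = 0.1167 s
robot covers v_R·T_r = 0.3500·0.1200 = 0.0420 m before braking
robot covers 0.3500·0.1167 − ½·3.0000·0.1167² = 0.0204 m while stopping
human closes 1.8000·0.2367 = 0.4260 m
C+Z_d+Z_r = 0.1500+0.0150+0.0800 = 0.2450 m
S_min ≈ 0.0420+0.0204+0.4260+0.2450  ⇒  S_min = 8801/12000 m

S_min = 8801/12000 m = 0.7334 m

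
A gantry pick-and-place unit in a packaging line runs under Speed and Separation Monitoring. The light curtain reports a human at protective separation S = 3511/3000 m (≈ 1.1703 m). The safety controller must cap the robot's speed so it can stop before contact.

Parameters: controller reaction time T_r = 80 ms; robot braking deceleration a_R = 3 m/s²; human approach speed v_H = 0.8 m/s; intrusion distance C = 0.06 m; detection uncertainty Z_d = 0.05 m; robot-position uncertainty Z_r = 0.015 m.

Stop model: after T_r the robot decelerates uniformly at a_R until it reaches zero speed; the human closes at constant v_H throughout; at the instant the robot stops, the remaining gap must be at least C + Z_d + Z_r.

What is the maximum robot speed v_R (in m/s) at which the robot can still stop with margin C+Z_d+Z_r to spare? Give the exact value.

quadratic (1/6)·v² + (26/75)·v + (-368/375) = 0
  disc = (26/75)² − 4·(1/6)·(-368/375) = 484/625 ; √disc = 22/25
  v_R = (−(26/75) + 22/25) / (2·(1/6)) = 8/5 m/s
check:
braking lasts T_s = (8/5)/3 = 0.5333 s
robot covers v_R·T_r = 1.6000·0.0800 = 0.1280 m before braking
robot under decel: 1.6000²/(2·3.0000) = 0.4267 m
person approaches 0.8000·(0.0800+0.5333) = 0.4907 m
residual clearance needed = 0.0600+0.0500+0.0150 = 0.1250 m
sum ≈ 0.1280+0.4267+0.4907+0.1250 ≈ 1.1703 m = S ✓

v_R_max = 8/5 m/s = 1.6000 m/s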